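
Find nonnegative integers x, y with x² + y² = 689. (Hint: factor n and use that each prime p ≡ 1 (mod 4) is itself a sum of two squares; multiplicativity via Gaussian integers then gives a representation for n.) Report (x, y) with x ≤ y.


Step 1: Factor n = 689 = 13 · 53.
Step 2: Check the mod-4 condition on each prime factor: 13 ≡ 1 (mod 4), exponent 1; 53 ≡ 1 (mod 4), exponent 1.
All primes ≡ 3 (mod 4) appear to even exponent (or don't appear), so by the two-squares theorem n IS expressible as a sum of two squares.
Step 3: Build a representation. Here n = 13 · 53 is a product of primes ≡ 1 (mod 4). Each prime p ≡ 1 (mod 4) is itself a sum of two squares; find a² by testing p − a² for a perfect square:
  13: 13 − 1² = 12, 13 − 2² = 9 = 3² ⇒ 13 = 2² + 3².
  53: 53 − 1² = 52, 53 − 2² = 49 = 7² ⇒ 53 = 2² + 7².
  Combine using the Brahmagupta–Fibonacci identity (a² + b²)(c² + d²) = (ac − bd)² + (ad + bc)² = (ac + bd)² + (ad − bc)²:
  13 · 53 = 689: from (2² + 3²)(2² + 7²), take (2·2 − 3·7, 2·7 + 3·2) = (4 − 21, 14 + 6) = (-17, 20); dropping signs (only squares matter) gives (17, 20); check 17² + 20² = 289 + 400 = 689 ✓.
Step 4: Order so x ≤ y and verify: 17² + 20² = 289 + 400 = 689 = n. ✓

n = 689 = 17² + 20² (one valid representation with x ≤ y).


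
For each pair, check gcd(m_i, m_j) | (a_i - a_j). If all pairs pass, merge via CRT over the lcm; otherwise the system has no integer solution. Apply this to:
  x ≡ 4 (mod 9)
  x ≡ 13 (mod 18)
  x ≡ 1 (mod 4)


Moduli 9, 18, 4 are not pairwise coprime, so CRT works modulo lcm(m_i) when all pairwise compatibility conditions hold.
Pairwise compatibility: gcd(m_i, m_j) must divide a_i - a_j for every pair.
Merge one congruence at a time:
  Start: x ≡ 4 (mod 9).
  Combine with x ≡ 13 (mod 18): gcd(9, 18) = 9; 13 - 4 = 9, which IS divisible by 9, so compatible.
    Write x = 4 + 9·t and substitute into x ≡ 13 (mod 18): 9·t ≡ 13 − 4 = 9 (mod 18).
    Divide the congruence (and modulus) by g = 9: 1·t ≡ 1 (mod 2).
    So t ≡ 1 (mod 2).
    Then x = 4 + 9·1 = 13, valid modulo lcm(9, 18) = 18: x ≡ 13 (mod 18).
  Combine with x ≡ 1 (mod 4): gcd(18, 4) = 2; 1 - 13 = -12, which IS divisible by 2, so compatible.
    Write x = 13 + 18·t and substitute into x ≡ 1 (mod 4): 18·t ≡ 1 − 13 = -12 (mod 4).
    Divide the congruence (and modulus) by g = 2: 9·t ≡ -6 (mod 2).
    Reduce coefficients mod 2: 1·t ≡ 0 (mod 2).
    So t ≡ 0 (mod 2).
    Then x = 13 + 18·0 = 13, valid modulo lcm(18, 4) = 36: x ≡ 13 (mod 36).
Verify: 13 mod 9 = 4, 13 mod 18 = 13, 13 mod 4 = 1.

x ≡ 13 (mod 36).


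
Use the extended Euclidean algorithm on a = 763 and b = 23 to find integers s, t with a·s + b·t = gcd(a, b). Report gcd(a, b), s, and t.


Euclidean algorithm on (763, 23) — divide until remainder is 0:
  763 = 33 · 23 + 4
  23 = 5 · 4 + 3
  4 = 1 · 3 + 1
  3 = 3 · 1 + 0
gcd(763, 23) = 1.
Track Bezout coefficients alongside the remainders: start with r₀ = 763 = a·1 + b·0 (s = 1, t = 0) and r₁ = 23 = a·0 + b·1 (s = 0, t = 1); each new remainder r_{k+1} = r_{k-1} − q_k·r_k inherits s_{k+1} = s_{k-1} − q_k·s_k, t_{k+1} = t_{k-1} − q_k·t_k, so r_k = a·s_k + b·t_k at every step:
  q = 33: r = 4, s = 1 − 33·0 = 1, t = 0 − 33·1 = -33  (check: 763·1 + 23·(-33) = 4)
  q = 5: r = 3, s = 0 − 5·1 = -5, t = 1 − 5·(-33) = 166  (check: 763·(-5) + 23·166 = 3)
  q = 1: r = 1, s = 1 − 1·(-5) = 6, t = -33 − 1·166 = -199  (check: 763·6 + 23·(-199) = 1)
The row with r = 1 (the gcd) gives the Bezout coefficients s = 6, t = -199.
Result: 763 · (6) + 23 · (-199) = 1.

gcd(763, 23) = 1; s = 6, t = -199 (check: 763·6 + 23·(-199) = 1).


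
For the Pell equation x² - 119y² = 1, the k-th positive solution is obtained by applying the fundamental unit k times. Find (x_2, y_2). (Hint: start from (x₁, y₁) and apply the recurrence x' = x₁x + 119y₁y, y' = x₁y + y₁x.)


Step 1: Find the fundamental solution (x₁, y₁) of x² - 119y² = 1.
  Expand √119 as a continued fraction. a₀ = ⌊√119⌋ = 10; iterate m_{k+1} = d_k·a_k − m_k, d_{k+1} = (119 − m_{k+1}²)/d_k, a_{k+1} = ⌊(a₀ + m_{k+1})/d_{k+1}⌋ (starting m₀ = 0, d₀ = 1), with convergents p_k = a_k·p_{k-1} + p_{k-2}, q_k = a_k·q_{k-1} + q_{k-2} (p₋₁ = 1, q₋₁ = 0):
  k = 0: a₀ = 10; p₀/q₀ = 10/1; p₀² − 119·q₀² = 100 − 119 = -19.
  k = 1: m = 10, d = 19, a = ⌊(10 + 10)/19⌋ = 1; p/q = (1·10 + 1)/(1·1 + 0) = 11/1; p² − 119·q² = 121 − 119 = 2.
  k = 2: m = 9, d = 2, a = ⌊(10 + 9)/2⌋ = 9; p/q = (9·11 + 10)/(9·1 + 1) = 109/10; p² − 119·q² = 11881 − 11900 = -19.
  k = 3: m = 9, d = 19, a = ⌊(10 + 9)/19⌋ = 1; p/q = (1·109 + 11)/(1·10 + 1) = 120/11; p² − 119·q² = 14400 − 14399 = 1.
  The first convergent with p² − 119·q² = 1 gives the fundamental solution (x₁, y₁) = (120, 11).
Step 2: Apply the recurrence (x_{n+1}, y_{n+1}) = (x₁x_n + 119y₁y_n, x₁y_n + y₁x_n) repeatedly.
  From (x_1, y_1) = (120, 11): x_2 = 120·120 + 119·11·11 = 28799; y_2 = 120·11 + 11·120 = 2640.
Step 3: Verify x_2² - 119·y_2² = 829382401 - 829382400 = 1 (should be 1). ✓

(x_1, y_1) = (120, 11); (x_2, y_2) = (28799, 2640).


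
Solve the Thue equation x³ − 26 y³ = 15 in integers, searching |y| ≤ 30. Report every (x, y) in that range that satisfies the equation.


The equation is x³ - 26y³ = 15. For fixed y, x³ = 26·y³ + 15, so a solution requires the RHS to be a perfect cube.
Strategy: iterate y from -30 to 30, compute RHS = 26·y³ + 15, and check whether it is a (positive or negative) perfect cube.
Check small values of y:
  y = 0: RHS = 15 is not a perfect cube.
  y = 1: RHS = 41 is not a perfect cube.
  y = -1: RHS = -11 is not a perfect cube.
  y = 2: RHS = 223 is not a perfect cube.
  y = -2: RHS = -193 is not a perfect cube.
  y = 3: RHS = 717 is not a perfect cube.
  y = -3: RHS = -687 is not a perfect cube.
Continuing the search up to |y| = 30 finds no solutions either.
No (x, y) in the scanned range satisfies the equation.

No integer solutions with |y| ≤ 30.


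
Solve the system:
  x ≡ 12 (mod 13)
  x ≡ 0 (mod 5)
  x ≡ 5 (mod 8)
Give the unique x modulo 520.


Moduli 13, 5, 8 are pairwise coprime; by CRT there is a unique solution modulo M = 13 · 5 · 8 = 520.
Solve pairwise, accumulating the modulus:
  Start with x ≡ 12 (mod 13).
  Combine with x ≡ 0 (mod 5): since gcd(13, 5) = 1, we get a unique residue mod 65.
    Write x = 12 + 13·t and substitute into x ≡ 0 (mod 5): 13·t ≡ 0 − 12 = -12 (mod 5).
    Reduce coefficients mod 5: 3·t ≡ 3 (mod 5).
    The inverse of 3 mod 5 is 2 (since 3·2 = 6 = 1·5 + 1), so t ≡ 2·3 = 6 ≡ 1 (mod 5).
    Then x = 12 + 13·1 = 25, valid modulo lcm(13, 5) = 65: x ≡ 25 (mod 65).
  Combine with x ≡ 5 (mod 8): since gcd(65, 8) = 1, we get a unique residue mod 520.
    Write x = 25 + 65·t and substitute into x ≡ 5 (mod 8): 65·t ≡ 5 − 25 = -20 (mod 8).
    Reduce coefficients mod 8: 1·t ≡ 4 (mod 8).
    So t ≡ 4 (mod 8).
    Then x = 25 + 65·4 = 285, valid modulo lcm(65, 8) = 520: x ≡ 285 (mod 520).
Verify: 285 mod 13 = 12 ✓, 285 mod 5 = 0 ✓, 285 mod 8 = 5 ✓.

x ≡ 285 (mod 520).


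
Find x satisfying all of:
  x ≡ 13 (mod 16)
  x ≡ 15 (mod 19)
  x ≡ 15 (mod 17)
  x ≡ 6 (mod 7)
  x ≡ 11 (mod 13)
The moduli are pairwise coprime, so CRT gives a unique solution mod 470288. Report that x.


Product of moduli M = 16 · 19 · 17 · 7 · 13 = 470288.
Merge one congruence at a time:
  Start: x ≡ 13 (mod 16).
  Combine with x ≡ 15 (mod 19); new modulus lcm = 304.
    Write x = 13 + 16·t and substitute into x ≡ 15 (mod 19): 16·t ≡ 15 − 13 = 2 (mod 19).
    The inverse of 16 mod 19 is 6 (since 16·6 = 96 = 5·19 + 1), so t ≡ 6·2 = 12 ≡ 12 (mod 19).
    Then x = 13 + 16·12 = 205, valid modulo lcm(16, 19) = 304: x ≡ 205 (mod 304).
  Combine with x ≡ 15 (mod 17); new modulus lcm = 5168.
    Write x = 205 + 304·t and substitute into x ≡ 15 (mod 17): 304·t ≡ 15 − 205 = -190 (mod 17).
    Reduce coefficients mod 17: 15·t ≡ 14 (mod 17).
    The inverse of 15 mod 17 is 8 (since 15·8 = 120 = 7·17 + 1), so t ≡ 8·14 = 112 ≡ 10 (mod 17).
    Then x = 205 + 304·10 = 3245, valid modulo lcm(304, 17) = 5168: x ≡ 3245 (mod 5168).
  Combine with x ≡ 6 (mod 7); new modulus lcm = 36176.
    Write x = 3245 + 5168·t and substitute into x ≡ 6 (mod 7): 5168·t ≡ 6 − 3245 = -3239 (mod 7).
    Reduce coefficients mod 7: 2·t ≡ 2 (mod 7).
    The inverse of 2 mod 7 is 4 (since 2·4 = 8 = 1·7 + 1), so t ≡ 4·2 = 8 ≡ 1 (mod 7).
    Then x = 3245 + 5168·1 = 8413, valid modulo lcm(5168, 7) = 36176: x ≡ 8413 (mod 36176).
  Combine with x ≡ 11 (mod 13); new modulus lcm = 470288.
    Write x = 8413 + 36176·t and substitute into x ≡ 11 (mod 13): 36176·t ≡ 11 − 8413 = -8402 (mod 13).
    Reduce coefficients mod 13: 10·t ≡ 9 (mod 13).
    The inverse of 10 mod 13 is 4 (since 10·4 = 40 = 3·13 + 1), so t ≡ 4·9 = 36 ≡ 10 (mod 13).
    Then x = 8413 + 36176·10 = 370173, valid modulo lcm(36176, 13) = 470288: x ≡ 370173 (mod 470288).
Verify against each original: 370173 mod 16 = 13, 370173 mod 19 = 15, 370173 mod 17 = 15, 370173 mod 7 = 6, 370173 mod 13 = 11.

x ≡ 370173 (mod 470288).


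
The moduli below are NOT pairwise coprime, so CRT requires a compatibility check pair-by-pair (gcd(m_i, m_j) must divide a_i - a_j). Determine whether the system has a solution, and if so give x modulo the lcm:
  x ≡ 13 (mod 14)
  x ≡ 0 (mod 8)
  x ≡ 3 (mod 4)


Moduli 14, 8, 4 are not pairwise coprime, so CRT works modulo lcm(m_i) when all pairwise compatibility conditions hold.
Pairwise compatibility: gcd(m_i, m_j) must divide a_i - a_j for every pair.
Merge one congruence at a time:
  Start: x ≡ 13 (mod 14).
  Combine with x ≡ 0 (mod 8): gcd(14, 8) = 2, and 0 - 13 = -13 is NOT divisible by 2.
    ⇒ system is inconsistent (no integer solution).

No solution (the system is inconsistent).


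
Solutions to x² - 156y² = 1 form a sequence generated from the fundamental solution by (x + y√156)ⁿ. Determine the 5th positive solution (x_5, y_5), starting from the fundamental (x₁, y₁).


Step 1: Find the fundamental solution (x₁, y₁) of x² - 156y² = 1.
  Expand √156 as a continued fraction. a₀ = ⌊√156⌋ = 12; iterate m_{k+1} = d_k·a_k − m_k, d_{k+1} = (156 − m_{k+1}²)/d_k, a_{k+1} = ⌊(a₀ + m_{k+1})/d_{k+1}⌋ (starting m₀ = 0, d₀ = 1), with convergents p_k = a_k·p_{k-1} + p_{k-2}, q_k = a_k·q_{k-1} + q_{k-2} (p₋₁ = 1, q₋₁ = 0):
  k = 0: a₀ = 12; p₀/q₀ = 12/1; p₀² − 156·q₀² = 144 − 156 = -12.
  k = 1: m = 12, d = 12, a = ⌊(12 + 12)/12⌋ = 2; p/q = (2·12 + 1)/(2·1 + 0) = 25/2; p² − 156·q² = 625 − 624 = 1.
  The first convergent with p² − 156·q² = 1 gives the fundamental solution (x₁, y₁) = (25, 2).
Step 2: Apply the recurrence (x_{n+1}, y_{n+1}) = (x₁x_n + 156y₁y_n, x₁y_n + y₁x_n) repeatedly.
  From (x_1, y_1) = (25, 2): x_2 = 25·25 + 156·2·2 = 1249; y_2 = 25·2 + 2·25 = 100.
  From (x_2, y_2) = (1249, 100): x_3 = 25·1249 + 156·2·100 = 62425; y_3 = 25·100 + 2·1249 = 4998.
  From (x_3, y_3) = (62425, 4998): x_4 = 25·62425 + 156·2·4998 = 3120001; y_4 = 25·4998 + 2·62425 = 249800.
  From (x_4, y_4) = (3120001, 249800): x_5 = 25·3120001 + 156·2·249800 = 155937625; y_5 = 25·249800 + 2·3120001 = 12485002.
Step 3: Verify x_5² - 156·y_5² = 24316542890640625 - 24316542890640624 = 1 (should be 1). ✓

(x_1, y_1) = (25, 2); (x_5, y_5) = (155937625, 12485002).


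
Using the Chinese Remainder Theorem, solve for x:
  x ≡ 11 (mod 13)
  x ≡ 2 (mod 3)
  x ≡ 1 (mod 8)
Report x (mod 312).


Moduli 13, 3, 8 are pairwise coprime; by CRT there is a unique solution modulo M = 13 · 3 · 8 = 312.
Solve pairwise, accumulating the modulus:
  Start with x ≡ 11 (mod 13).
  Combine with x ≡ 2 (mod 3): since gcd(13, 3) = 1, we get a unique residue mod 39.
    Write x = 11 + 13·t and substitute into x ≡ 2 (mod 3): 13·t ≡ 2 − 11 = -9 (mod 3).
    Reduce coefficients mod 3: 1·t ≡ 0 (mod 3).
    So t ≡ 0 (mod 3).
    Then x = 11 + 13·0 = 11, valid modulo lcm(13, 3) = 39: x ≡ 11 (mod 39).
  Combine with x ≡ 1 (mod 8): since gcd(39, 8) = 1, we get a unique residue mod 312.
    Write x = 11 + 39·t and substitute into x ≡ 1 (mod 8): 39·t ≡ 1 − 11 = -10 (mod 8).
    Reduce coefficients mod 8: 7·t ≡ 6 (mod 8).
    The inverse of 7 mod 8 is 7 (since 7·7 = 49 = 6·8 + 1), so t ≡ 7·6 = 42 ≡ 2 (mod 8).
    Then x = 11 + 39·2 = 89, valid modulo lcm(39, 8) = 312: x ≡ 89 (mod 312).
Verify: 89 mod 13 = 11 ✓, 89 mod 3 = 2 ✓, 89 mod 8 = 1 ✓.

x ≡ 89 (mod 312).


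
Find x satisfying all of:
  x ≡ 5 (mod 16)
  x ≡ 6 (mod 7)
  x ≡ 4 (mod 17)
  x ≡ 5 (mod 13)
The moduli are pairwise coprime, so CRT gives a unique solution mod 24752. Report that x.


Product of moduli M = 16 · 7 · 17 · 13 = 24752.
Merge one congruence at a time:
  Start: x ≡ 5 (mod 16).
  Combine with x ≡ 6 (mod 7); new modulus lcm = 112.
    Write x = 5 + 16·t and substitute into x ≡ 6 (mod 7): 16·t ≡ 6 − 5 = 1 (mod 7).
    Reduce coefficients mod 7: 2·t ≡ 1 (mod 7).
    The inverse of 2 mod 7 is 4 (since 2·4 = 8 = 1·7 + 1), so t ≡ 4·1 = 4 ≡ 4 (mod 7).
    Then x = 5 + 16·4 = 69, valid modulo lcm(16, 7) = 112: x ≡ 69 (mod 112).
  Combine with x ≡ 4 (mod 17); new modulus lcm = 1904.
    Write x = 69 + 112·t and substitute into x ≡ 4 (mod 17): 112·t ≡ 4 − 69 = -65 (mod 17).
    Reduce coefficients mod 17: 10·t ≡ 3 (mod 17).
    The inverse of 10 mod 17 is 12 (since 10·12 = 120 = 7·17 + 1), so t ≡ 12·3 = 36 ≡ 2 (mod 17).
    Then x = 69 + 112·2 = 293, valid modulo lcm(112, 17) = 1904: x ≡ 293 (mod 1904).
  Combine with x ≡ 5 (mod 13); new modulus lcm = 24752.
    Write x = 293 + 1904·t and substitute into x ≡ 5 (mod 13): 1904·t ≡ 5 − 293 = -288 (mod 13).
    Reduce coefficients mod 13: 6·t ≡ 11 (mod 13).
    The inverse of 6 mod 13 is 11 (since 6·11 = 66 = 5·13 + 1), so t ≡ 11·11 = 121 ≡ 4 (mod 13).
    Then x = 293 + 1904·4 = 7909, valid modulo lcm(1904, 13) = 24752: x ≡ 7909 (mod 24752).
Verify against each original: 7909 mod 16 = 5, 7909 mod 7 = 6, 7909 mod 17 = 4, 7909 mod 13 = 5.

x ≡ 7909 (mod 24752).


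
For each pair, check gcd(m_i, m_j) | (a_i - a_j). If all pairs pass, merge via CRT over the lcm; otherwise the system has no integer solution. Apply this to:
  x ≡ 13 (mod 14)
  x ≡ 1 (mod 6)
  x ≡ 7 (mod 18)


Moduli 14, 6, 18 are not pairwise coprime, so CRT works modulo lcm(m_i) when all pairwise compatibility conditions hold.
Pairwise compatibility: gcd(m_i, m_j) must divide a_i - a_j for every pair.
Merge one congruence at a time:
  Start: x ≡ 13 (mod 14).
  Combine with x ≡ 1 (mod 6): gcd(14, 6) = 2; 1 - 13 = -12, which IS divisible by 2, so compatible.
    Write x = 13 + 14·t and substitute into x ≡ 1 (mod 6): 14·t ≡ 1 − 13 = -12 (mod 6).
    Divide the congruence (and modulus) by g = 2: 7·t ≡ -6 (mod 3).
    Reduce coefficients mod 3: 1·t ≡ 0 (mod 3).
    So t ≡ 0 (mod 3).
    Then x = 13 + 14·0 = 13, valid modulo lcm(14, 6) = 42: x ≡ 13 (mod 42).
  Combine with x ≡ 7 (mod 18): gcd(42, 18) = 6; 7 - 13 = -6, which IS divisible by 6, so compatible.
    Write x = 13 + 42·t and substitute into x ≡ 7 (mod 18): 42·t ≡ 7 − 13 = -6 (mod 18).
    Divide the congruence (and modulus) by g = 6: 7·t ≡ -1 (mod 3).
    Reduce coefficients mod 3: 1·t ≡ 2 (mod 3).
    So t ≡ 2 (mod 3).
    Then x = 13 + 42·2 = 97, valid modulo lcm(42, 18) = 126: x ≡ 97 (mod 126).
Verify: 97 mod 14 = 13, 97 mod 6 = 1, 97 mod 18 = 7.

x ≡ 97 (mod 126).


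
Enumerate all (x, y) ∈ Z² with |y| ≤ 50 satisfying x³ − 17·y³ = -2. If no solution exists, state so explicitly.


The equation is x³ - 17y³ = -2. For fixed y, x³ = 17·y³ − 2, so a solution requires the RHS to be a perfect cube.
Strategy: iterate y from -50 to 50, compute RHS = 17·y³ − 2, and check whether it is a (positive or negative) perfect cube.
Check small values of y:
  y = 0: RHS = -2 is not a perfect cube.
  y = 1: RHS = 15 is not a perfect cube.
  y = -1: RHS = -19 is not a perfect cube.
  y = 2: RHS = 134 is not a perfect cube.
  y = -2: RHS = -138 is not a perfect cube.
  y = 3: RHS = 457 is not a perfect cube.
  y = -3: RHS = -461 is not a perfect cube.
Continuing the search up to |y| = 50 finds no solutions either.
No (x, y) in the scanned range satisfies the equation.

No integer solutions with |y| ≤ 50.


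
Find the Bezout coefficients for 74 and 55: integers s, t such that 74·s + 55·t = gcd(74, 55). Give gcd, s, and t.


Euclidean algorithm on (74, 55) — divide until remainder is 0:
  74 = 1 · 55 + 19
  55 = 2 · 19 + 17
  19 = 1 · 17 + 2
  17 = 8 · 2 + 1
  2 = 2 · 1 + 0
gcd(74, 55) = 1.
Track Bezout coefficients alongside the remainders: start with r₀ = 74 = a·1 + b·0 (s = 1, t = 0) and r₁ = 55 = a·0 + b·1 (s = 0, t = 1); each new remainder r_{k+1} = r_{k-1} − q_k·r_k inherits s_{k+1} = s_{k-1} − q_k·s_k, t_{k+1} = t_{k-1} − q_k·t_k, so r_k = a·s_k + b·t_k at every step:
  q = 1: r = 19, s = 1 − 1·0 = 1, t = 0 − 1·1 = -1  (check: 74·1 + 55·(-1) = 19)
  q = 2: r = 17, s = 0 − 2·1 = -2, t = 1 − 2·(-1) = 3  (check: 74·(-2) + 55·3 = 17)
  q = 1: r = 2, s = 1 − 1·(-2) = 3, t = -1 − 1·3 = -4  (check: 74·3 + 55·(-4) = 2)
  q = 8: r = 1, s = -2 − 8·3 = -26, t = 3 − 8·(-4) = 35  (check: 74·(-26) + 55·35 = 1)
The row with r = 1 (the gcd) gives the Bezout coefficients s = -26, t = 35.
Result: 74 · (-26) + 55 · (35) = 1.

gcd(74, 55) = 1; s = -26, t = 35 (check: 74·(-26) + 55·35 = 1).


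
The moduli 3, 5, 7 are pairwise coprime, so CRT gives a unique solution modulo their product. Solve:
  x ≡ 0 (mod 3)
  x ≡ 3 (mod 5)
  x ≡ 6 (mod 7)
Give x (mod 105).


Moduli 3, 5, 7 are pairwise coprime; by CRT there is a unique solution modulo M = 3 · 5 · 7 = 105.
Solve pairwise, accumulating the modulus:
  Start with x ≡ 0 (mod 3).
  Combine with x ≡ 3 (mod 5): since gcd(3, 5) = 1, we get a unique residue mod 15.
    Write x = 0 + 3·t and substitute into x ≡ 3 (mod 5): 3·t ≡ 3 − 0 = 3 (mod 5).
    The inverse of 3 mod 5 is 2 (since 3·2 = 6 = 1·5 + 1), so t ≡ 2·3 = 6 ≡ 1 (mod 5).
    Then x = 0 + 3·1 = 3, valid modulo lcm(3, 5) = 15: x ≡ 3 (mod 15).
  Combine with x ≡ 6 (mod 7): since gcd(15, 7) = 1, we get a unique residue mod 105.
    Write x = 3 + 15·t and substitute into x ≡ 6 (mod 7): 15·t ≡ 6 − 3 = 3 (mod 7).
    Reduce coefficients mod 7: 1·t ≡ 3 (mod 7).
    So t ≡ 3 (mod 7).
    Then x = 3 + 15·3 = 48, valid modulo lcm(15, 7) = 105: x ≡ 48 (mod 105).
Verify: 48 mod 3 = 0 ✓, 48 mod 5 = 3 ✓, 48 mod 7 = 6 ✓.

x ≡ 48 (mod 105).


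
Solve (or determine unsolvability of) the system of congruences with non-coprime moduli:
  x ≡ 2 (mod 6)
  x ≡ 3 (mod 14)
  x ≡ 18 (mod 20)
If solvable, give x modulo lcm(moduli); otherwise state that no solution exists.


Moduli 6, 14, 20 are not pairwise coprime, so CRT works modulo lcm(m_i) when all pairwise compatibility conditions hold.
Pairwise compatibility: gcd(m_i, m_j) must divide a_i - a_j for every pair.
Merge one congruence at a time:
  Start: x ≡ 2 (mod 6).
  Combine with x ≡ 3 (mod 14): gcd(6, 14) = 2, and 3 - 2 = 1 is NOT divisible by 2.
    ⇒ system is inconsistent (no integer solution).

No solution (the system is inconsistent).


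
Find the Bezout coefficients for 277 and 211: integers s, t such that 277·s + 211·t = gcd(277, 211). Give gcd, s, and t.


Euclidean algorithm on (277, 211) — divide until remainder is 0:
  277 = 1 · 211 + 66
  211 = 3 · 66 + 13
  66 = 5 · 13 + 1
  13 = 13 · 1 + 0
gcd(277, 211) = 1.
Track Bezout coefficients alongside the remainders: start with r₀ = 277 = a·1 + b·0 (s = 1, t = 0) and r₁ = 211 = a·0 + b·1 (s = 0, t = 1); each new remainder r_{k+1} = r_{k-1} − q_k·r_k inherits s_{k+1} = s_{k-1} − q_k·s_k, t_{k+1} = t_{k-1} − q_k·t_k, so r_k = a·s_k + b·t_k at every step:
  q = 1: r = 66, s = 1 − 1·0 = 1, t = 0 − 1·1 = -1  (check: 277·1 + 211·(-1) = 66)
  q = 3: r = 13, s = 0 − 3·1 = -3, t = 1 − 3·(-1) = 4  (check: 277·(-3) + 211·4 = 13)
  q = 5: r = 1, s = 1 − 5·(-3) = 16, t = -1 − 5·4 = -21  (check: 277·16 + 211·(-21) = 1)
The row with r = 1 (the gcd) gives the Bezout coefficients s = 16, t = -21.
Result: 277 · (16) + 211 · (-21) = 1.

gcd(277, 211) = 1; s = 16, t = -21 (check: 277·16 + 211·(-21) = 1).


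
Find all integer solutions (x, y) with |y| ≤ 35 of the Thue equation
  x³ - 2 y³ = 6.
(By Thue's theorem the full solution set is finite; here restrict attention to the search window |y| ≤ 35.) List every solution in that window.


The equation is x³ - 2y³ = 6. For fixed y, x³ = 2·y³ + 6, so a solution requires the RHS to be a perfect cube.
Strategy: iterate y from -35 to 35, compute RHS = 2·y³ + 6, and check whether it is a (positive or negative) perfect cube.
Check small values of y:
  y = 0: RHS = 6 is not a perfect cube.
  y = 1: RHS = 8 = (2)³ ⇒ x = 2 works.
  y = -1: RHS = 4 is not a perfect cube.
  y = 2: RHS = 22 is not a perfect cube.
  y = -2: RHS = -10 is not a perfect cube.
  y = 3: RHS = 60 is not a perfect cube.
  y = -3: RHS = -48 is not a perfect cube.
Continuing the search up to |y| = 35 finds no further solutions beyond those listed.
Collected solutions: (2, 1).

Solutions (with |y| ≤ 35): (2, 1).


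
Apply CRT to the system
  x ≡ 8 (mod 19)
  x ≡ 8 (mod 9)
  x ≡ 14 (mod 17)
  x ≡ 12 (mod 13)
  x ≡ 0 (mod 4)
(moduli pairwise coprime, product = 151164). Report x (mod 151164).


Product of moduli M = 19 · 9 · 17 · 13 · 4 = 151164.
Merge one congruence at a time:
  Start: x ≡ 8 (mod 19).
  Combine with x ≡ 8 (mod 9); new modulus lcm = 171.
    Write x = 8 + 19·t and substitute into x ≡ 8 (mod 9): 19·t ≡ 8 − 8 = 0 (mod 9).
    Reduce coefficients mod 9: 1·t ≡ 0 (mod 9).
    So t ≡ 0 (mod 9).
    Then x = 8 + 19·0 = 8, valid modulo lcm(19, 9) = 171: x ≡ 8 (mod 171).
  Combine with x ≡ 14 (mod 17); new modulus lcm = 2907.
    Write x = 8 + 171·t and substitute into x ≡ 14 (mod 17): 171·t ≡ 14 − 8 = 6 (mod 17).
    Reduce coefficients mod 17: 1·t ≡ 6 (mod 17).
    So t ≡ 6 (mod 17).
    Then x = 8 + 171·6 = 1034, valid modulo lcm(171, 17) = 2907: x ≡ 1034 (mod 2907).
  Combine with x ≡ 12 (mod 13); new modulus lcm = 37791.
    Write x = 1034 + 2907·t and substitute into x ≡ 12 (mod 13): 2907·t ≡ 12 − 1034 = -1022 (mod 13).
    Reduce coefficients mod 13: 8·t ≡ 5 (mod 13).
    The inverse of 8 mod 13 is 5 (since 8·5 = 40 = 3·13 + 1), so t ≡ 5·5 = 25 ≡ 12 (mod 13).
    Then x = 1034 + 2907·12 = 35918, valid modulo lcm(2907, 13) = 37791: x ≡ 35918 (mod 37791).
  Combine with x ≡ 0 (mod 4); new modulus lcm = 151164.
    Write x = 35918 + 37791·t and substitute into x ≡ 0 (mod 4): 37791·t ≡ 0 − 35918 = -35918 (mod 4).
    Reduce coefficients mod 4: 3·t ≡ 2 (mod 4).
    The inverse of 3 mod 4 is 3 (since 3·3 = 9 = 2·4 + 1), so t ≡ 3·2 = 6 ≡ 2 (mod 4).
    Then x = 35918 + 37791·2 = 111500, valid modulo lcm(37791, 4) = 151164: x ≡ 111500 (mod 151164).
Verify against each original: 111500 mod 19 = 8, 111500 mod 9 = 8, 111500 mod 17 = 14, 111500 mod 13 = 12, 111500 mod 4 = 0.

x ≡ 111500 (mod 151164).


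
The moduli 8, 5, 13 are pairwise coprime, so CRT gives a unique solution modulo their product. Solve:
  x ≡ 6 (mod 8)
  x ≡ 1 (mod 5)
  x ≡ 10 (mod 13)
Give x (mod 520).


Moduli 8, 5, 13 are pairwise coprime; by CRT there is a unique solution modulo M = 8 · 5 · 13 = 520.
Solve pairwise, accumulating the modulus:
  Start with x ≡ 6 (mod 8).
  Combine with x ≡ 1 (mod 5): since gcd(8, 5) = 1, we get a unique residue mod 40.
    Write x = 6 + 8·t and substitute into x ≡ 1 (mod 5): 8·t ≡ 1 − 6 = -5 (mod 5).
    Reduce coefficients mod 5: 3·t ≡ 0 (mod 5).
    The inverse of 3 mod 5 is 2 (since 3·2 = 6 = 1·5 + 1), so t ≡ 2·0 = 0 ≡ 0 (mod 5).
    Then x = 6 + 8·0 = 6, valid modulo lcm(8, 5) = 40: x ≡ 6 (mod 40).
  Combine with x ≡ 10 (mod 13): since gcd(40, 13) = 1, we get a unique residue mod 520.
    Write x = 6 + 40·t and substitute into x ≡ 10 (mod 13): 40·t ≡ 10 − 6 = 4 (mod 13).
    Reduce coefficients mod 13: 1·t ≡ 4 (mod 13).
    So t ≡ 4 (mod 13).
    Then x = 6 + 40·4 = 166, valid modulo lcm(40, 13) = 520: x ≡ 166 (mod 520).
Verify: 166 mod 8 = 6 ✓, 166 mod 5 = 1 ✓, 166 mod 13 = 10 ✓.

x ≡ 166 (mod 520).


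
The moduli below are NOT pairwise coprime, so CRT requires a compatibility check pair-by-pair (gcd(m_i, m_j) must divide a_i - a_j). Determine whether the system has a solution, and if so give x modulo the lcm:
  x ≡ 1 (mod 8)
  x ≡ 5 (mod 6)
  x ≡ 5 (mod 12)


Moduli 8, 6, 12 are not pairwise coprime, so CRT works modulo lcm(m_i) when all pairwise compatibility conditions hold.
Pairwise compatibility: gcd(m_i, m_j) must divide a_i - a_j for every pair.
Merge one congruence at a time:
  Start: x ≡ 1 (mod 8).
  Combine with x ≡ 5 (mod 6): gcd(8, 6) = 2; 5 - 1 = 4, which IS divisible by 2, so compatible.
    Write x = 1 + 8·t and substitute into x ≡ 5 (mod 6): 8·t ≡ 5 − 1 = 4 (mod 6).
    Divide the congruence (and modulus) by g = 2: 4·t ≡ 2 (mod 3).
    Reduce coefficients mod 3: 1·t ≡ 2 (mod 3).
    So t ≡ 2 (mod 3).
    Then x = 1 + 8·2 = 17, valid modulo lcm(8, 6) = 24: x ≡ 17 (mod 24).
  Combine with x ≡ 5 (mod 12): gcd(24, 12) = 12; 5 - 17 = -12, which IS divisible by 12, so compatible.
    Write x = 17 + 24·t and substitute into x ≡ 5 (mod 12): 24·t ≡ 5 − 17 = -12 (mod 12).
    Divide the congruence (and modulus) by g = 12: 2·t ≡ -1 (mod 1).
    Modulo 1 every t works; take t = 0.
    Then x = 17 + 24·0 = 17, valid modulo lcm(24, 12) = 24: x ≡ 17 (mod 24).
Verify: 17 mod 8 = 1, 17 mod 6 = 5, 17 mod 12 = 5.

x ≡ 17 (mod 24).


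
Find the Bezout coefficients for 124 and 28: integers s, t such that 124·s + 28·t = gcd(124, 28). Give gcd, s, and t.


Euclidean algorithm on (124, 28) — divide until remainder is 0:
  124 = 4 · 28 + 12
  28 = 2 · 12 + 4
  12 = 3 · 4 + 0
gcd(124, 28) = 4.
Track Bezout coefficients alongside the remainders: start with r₀ = 124 = a·1 + b·0 (s = 1, t = 0) and r₁ = 28 = a·0 + b·1 (s = 0, t = 1); each new remainder r_{k+1} = r_{k-1} − q_k·r_k inherits s_{k+1} = s_{k-1} − q_k·s_k, t_{k+1} = t_{k-1} − q_k·t_k, so r_k = a·s_k + b·t_k at every step:
  q = 4: r = 12, s = 1 − 4·0 = 1, t = 0 − 4·1 = -4  (check: 124·1 + 28·(-4) = 12)
  q = 2: r = 4, s = 0 − 2·1 = -2, t = 1 − 2·(-4) = 9  (check: 124·(-2) + 28·9 = 4)
The row with r = 4 (the gcd) gives the Bezout coefficients s = -2, t = 9.
Result: 124 · (-2) + 28 · (9) = 4.

gcd(124, 28) = 4; s = -2, t = 9 (check: 124·(-2) + 28·9 = 4).


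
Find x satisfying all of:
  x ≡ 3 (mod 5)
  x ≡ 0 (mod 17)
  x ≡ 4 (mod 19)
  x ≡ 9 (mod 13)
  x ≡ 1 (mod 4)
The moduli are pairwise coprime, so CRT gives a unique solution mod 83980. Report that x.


Product of moduli M = 5 · 17 · 19 · 13 · 4 = 83980.
Merge one congruence at a time:
  Start: x ≡ 3 (mod 5).
  Combine with x ≡ 0 (mod 17); new modulus lcm = 85.
    Write x = 3 + 5·t and substitute into x ≡ 0 (mod 17): 5·t ≡ 0 − 3 = -3 (mod 17).
    Reduce coefficients mod 17: 5·t ≡ 14 (mod 17).
    The inverse of 5 mod 17 is 7 (since 5·7 = 35 = 2·17 + 1), so t ≡ 7·14 = 98 ≡ 13 (mod 17).
    Then x = 3 + 5·13 = 68, valid modulo lcm(5, 17) = 85: x ≡ 68 (mod 85).
  Combine with x ≡ 4 (mod 19); new modulus lcm = 1615.
    Write x = 68 + 85·t and substitute into x ≡ 4 (mod 19): 85·t ≡ 4 − 68 = -64 (mod 19).
    Reduce coefficients mod 19: 9·t ≡ 12 (mod 19).
    The inverse of 9 mod 19 is 17 (since 9·17 = 153 = 8·19 + 1), so t ≡ 17·12 = 204 ≡ 14 (mod 19).
    Then x = 68 + 85·14 = 1258, valid modulo lcm(85, 19) = 1615: x ≡ 1258 (mod 1615).
  Combine with x ≡ 9 (mod 13); new modulus lcm = 20995.
    Write x = 1258 + 1615·t and substitute into x ≡ 9 (mod 13): 1615·t ≡ 9 − 1258 = -1249 (mod 13).
    Reduce coefficients mod 13: 3·t ≡ 12 (mod 13).
    The inverse of 3 mod 13 is 9 (since 3·9 = 27 = 2·13 + 1), so t ≡ 9·12 = 108 ≡ 4 (mod 13).
    Then x = 1258 + 1615·4 = 7718, valid modulo lcm(1615, 13) = 20995: x ≡ 7718 (mod 20995).
  Combine with x ≡ 1 (mod 4); new modulus lcm = 83980.
    Write x = 7718 + 20995·t and substitute into x ≡ 1 (mod 4): 20995·t ≡ 1 − 7718 = -7717 (mod 4).
    Reduce coefficients mod 4: 3·t ≡ 3 (mod 4).
    The inverse of 3 mod 4 is 3 (since 3·3 = 9 = 2·4 + 1), so t ≡ 3·3 = 9 ≡ 1 (mod 4).
    Then x = 7718 + 20995·1 = 28713, valid modulo lcm(20995, 4) = 83980: x ≡ 28713 (mod 83980).
Verify against each original: 28713 mod 5 = 3, 28713 mod 17 = 0, 28713 mod 19 = 4, 28713 mod 13 = 9, 28713 mod 4 = 1.

x ≡ 28713 (mod 83980).


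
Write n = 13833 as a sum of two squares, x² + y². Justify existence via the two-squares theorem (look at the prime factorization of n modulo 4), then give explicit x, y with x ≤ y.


Step 1: Factor n = 13833 = 3^2 · 29 · 53.
Step 2: Check the mod-4 condition on each prime factor: 3 ≡ 3 (mod 4), exponent 2 (must be even); 29 ≡ 1 (mod 4), exponent 1; 53 ≡ 1 (mod 4), exponent 1.
All primes ≡ 3 (mod 4) appear to even exponent (or don't appear), so by the two-squares theorem n IS expressible as a sum of two squares.
Step 3: Build a representation. Group n = k² · m with k = 3 and m = 29 · 53 = 1537 (a product of primes ≡ 1 (mod 4)); a representation of m scales to one of n via (k·x)² + (k·y)² = k²(x² + y²). Each prime p ≡ 1 (mod 4) is itself a sum of two squares; find a² by testing p − a² for a perfect square:
  29: 29 − 1² = 28, 29 − 2² = 25 = 5² ⇒ 29 = 2² + 5².
  53: 53 − 1² = 52, 53 − 2² = 49 = 7² ⇒ 53 = 2² + 7².
  Combine using the Brahmagupta–Fibonacci identity (a² + b²)(c² + d²) = (ac − bd)² + (ad + bc)² = (ac + bd)² + (ad − bc)²:
  29 · 53 = 1537: from (2² + 5²)(2² + 7²), take (2·2 − 5·7, 2·7 + 5·2) = (4 − 35, 14 + 10) = (-31, 24); dropping signs (only squares matter) gives (31, 24); check 31² + 24² = 961 + 576 = 1537 ✓.
  Scale by k = 3: (3·31, 3·24) = (93, 72).
Step 4: Order so x ≤ y and verify: 72² + 93² = 5184 + 8649 = 13833 = n. ✓

n = 13833 = 72² + 93² (one valid representation with x ≤ y).


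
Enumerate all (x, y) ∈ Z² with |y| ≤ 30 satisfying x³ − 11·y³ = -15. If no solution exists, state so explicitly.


The equation is x³ - 11y³ = -15. For fixed y, x³ = 11·y³ − 15, so a solution requires the RHS to be a perfect cube.
Strategy: iterate y from -30 to 30, compute RHS = 11·y³ − 15, and check whether it is a (positive or negative) perfect cube.
Check small values of y:
  y = 0: RHS = -15 is not a perfect cube.
  y = 1: RHS = -4 is not a perfect cube.
  y = -1: RHS = -26 is not a perfect cube.
  y = 2: RHS = 73 is not a perfect cube.
  y = -2: RHS = -103 is not a perfect cube.
  y = 3: RHS = 282 is not a perfect cube.
  y = -3: RHS = -312 is not a perfect cube.
Continuing the search up to |y| = 30 finds no solutions either.
No (x, y) in the scanned range satisfies the equation.

No integer solutions with |y| ≤ 30.


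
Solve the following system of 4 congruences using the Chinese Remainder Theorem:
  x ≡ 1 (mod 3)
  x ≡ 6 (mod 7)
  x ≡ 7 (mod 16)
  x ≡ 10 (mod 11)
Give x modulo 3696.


Product of moduli M = 3 · 7 · 16 · 11 = 3696.
Merge one congruence at a time:
  Start: x ≡ 1 (mod 3).
  Combine with x ≡ 6 (mod 7); new modulus lcm = 21.
    Write x = 1 + 3·t and substitute into x ≡ 6 (mod 7): 3·t ≡ 6 − 1 = 5 (mod 7).
    The inverse of 3 mod 7 is 5 (since 3·5 = 15 = 2·7 + 1), so t ≡ 5·5 = 25 ≡ 4 (mod 7).
    Then x = 1 + 3·4 = 13, valid modulo lcm(3, 7) = 21: x ≡ 13 (mod 21).
  Combine with x ≡ 7 (mod 16); new modulus lcm = 336.
    Write x = 13 + 21·t and substitute into x ≡ 7 (mod 16): 21·t ≡ 7 − 13 = -6 (mod 16).
    Reduce coefficients mod 16: 5·t ≡ 10 (mod 16).
    The inverse of 5 mod 16 is 13 (since 5·13 = 65 = 4·16 + 1), so t ≡ 13·10 = 130 ≡ 2 (mod 16).
    Then x = 13 + 21·2 = 55, valid modulo lcm(21, 16) = 336: x ≡ 55 (mod 336).
  Combine with x ≡ 10 (mod 11); new modulus lcm = 3696.
    Write x = 55 + 336·t and substitute into x ≡ 10 (mod 11): 336·t ≡ 10 − 55 = -45 (mod 11).
    Reduce coefficients mod 11: 6·t ≡ 10 (mod 11).
    The inverse of 6 mod 11 is 2 (since 6·2 = 12 = 1·11 + 1), so t ≡ 2·10 = 20 ≡ 9 (mod 11).
    Then x = 55 + 336·9 = 3079, valid modulo lcm(336, 11) = 3696: x ≡ 3079 (mod 3696).
Verify against each original: 3079 mod 3 = 1, 3079 mod 7 = 6, 3079 mod 16 = 7, 3079 mod 11 = 10.

x ≡ 3079 (mod 3696).


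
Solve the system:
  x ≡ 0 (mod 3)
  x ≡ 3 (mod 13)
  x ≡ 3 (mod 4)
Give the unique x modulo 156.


Moduli 3, 13, 4 are pairwise coprime; by CRT there is a unique solution modulo M = 3 · 13 · 4 = 156.
Solve pairwise, accumulating the modulus:
  Start with x ≡ 0 (mod 3).
  Combine with x ≡ 3 (mod 13): since gcd(3, 13) = 1, we get a unique residue mod 39.
    Write x = 0 + 3·t and substitute into x ≡ 3 (mod 13): 3·t ≡ 3 − 0 = 3 (mod 13).
    The inverse of 3 mod 13 is 9 (since 3·9 = 27 = 2·13 + 1), so t ≡ 9·3 = 27 ≡ 1 (mod 13).
    Then x = 0 + 3·1 = 3, valid modulo lcm(3, 13) = 39: x ≡ 3 (mod 39).
  Combine with x ≡ 3 (mod 4): since gcd(39, 4) = 1, we get a unique residue mod 156.
    Write x = 3 + 39·t and substitute into x ≡ 3 (mod 4): 39·t ≡ 3 − 3 = 0 (mod 4).
    Reduce coefficients mod 4: 3·t ≡ 0 (mod 4).
    The inverse of 3 mod 4 is 3 (since 3·3 = 9 = 2·4 + 1), so t ≡ 3·0 = 0 ≡ 0 (mod 4).
    Then x = 3 + 39·0 = 3, valid modulo lcm(39, 4) = 156: x ≡ 3 (mod 156).
Verify: 3 mod 3 = 0 ✓, 3 mod 13 = 3 ✓, 3 mod 4 = 3 ✓.

x ≡ 3 (mod 156).


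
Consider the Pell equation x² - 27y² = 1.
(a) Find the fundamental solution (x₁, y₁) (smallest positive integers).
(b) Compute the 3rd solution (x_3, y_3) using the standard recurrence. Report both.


Step 1: Find the fundamental solution (x₁, y₁) of x² - 27y² = 1.
  Expand √27 as a continued fraction. a₀ = ⌊√27⌋ = 5; iterate m_{k+1} = d_k·a_k − m_k, d_{k+1} = (27 − m_{k+1}²)/d_k, a_{k+1} = ⌊(a₀ + m_{k+1})/d_{k+1}⌋ (starting m₀ = 0, d₀ = 1), with convergents p_k = a_k·p_{k-1} + p_{k-2}, q_k = a_k·q_{k-1} + q_{k-2} (p₋₁ = 1, q₋₁ = 0):
  k = 0: a₀ = 5; p₀/q₀ = 5/1; p₀² − 27·q₀² = 25 − 27 = -2.
  k = 1: m = 5, d = 2, a = ⌊(5 + 5)/2⌋ = 5; p/q = (5·5 + 1)/(5·1 + 0) = 26/5; p² − 27·q² = 676 − 675 = 1.
  The first convergent with p² − 27·q² = 1 gives the fundamental solution (x₁, y₁) = (26, 5).
Step 2: Apply the recurrence (x_{n+1}, y_{n+1}) = (x₁x_n + 27y₁y_n, x₁y_n + y₁x_n) repeatedly.
  From (x_1, y_1) = (26, 5): x_2 = 26·26 + 27·5·5 = 1351; y_2 = 26·5 + 5·26 = 260.
  From (x_2, y_2) = (1351, 260): x_3 = 26·1351 + 27·5·260 = 70226; y_3 = 26·260 + 5·1351 = 13515.
Step 3: Verify x_3² - 27·y_3² = 4931691076 - 4931691075 = 1 (should be 1). ✓

(x_1, y_1) = (26, 5); (x_3, y_3) = (70226, 13515).


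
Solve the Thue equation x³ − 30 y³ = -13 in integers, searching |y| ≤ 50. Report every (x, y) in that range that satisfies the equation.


The equation is x³ - 30y³ = -13. For fixed y, x³ = 30·y³ − 13, so a solution requires the RHS to be a perfect cube.
Strategy: iterate y from -50 to 50, compute RHS = 30·y³ − 13, and check whether it is a (positive or negative) perfect cube.
Check small values of y:
  y = 0: RHS = -13 is not a perfect cube.
  y = 1: RHS = 17 is not a perfect cube.
  y = -1: RHS = -43 is not a perfect cube.
  y = 2: RHS = 227 is not a perfect cube.
  y = -2: RHS = -253 is not a perfect cube.
  y = 3: RHS = 797 is not a perfect cube.
  y = -3: RHS = -823 is not a perfect cube.
Continuing the search up to |y| = 50 finds no solutions either.
No (x, y) in the scanned range satisfies the equation.

No integer solutions with |y| ≤ 50.


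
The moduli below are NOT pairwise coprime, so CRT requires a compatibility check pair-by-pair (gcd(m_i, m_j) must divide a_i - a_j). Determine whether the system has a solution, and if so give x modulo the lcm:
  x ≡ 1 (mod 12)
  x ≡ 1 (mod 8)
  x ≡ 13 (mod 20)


Moduli 12, 8, 20 are not pairwise coprime, so CRT works modulo lcm(m_i) when all pairwise compatibility conditions hold.
Pairwise compatibility: gcd(m_i, m_j) must divide a_i - a_j for every pair.
Merge one congruence at a time:
  Start: x ≡ 1 (mod 12).
  Combine with x ≡ 1 (mod 8): gcd(12, 8) = 4; 1 - 1 = 0, which IS divisible by 4, so compatible.
    Write x = 1 + 12·t and substitute into x ≡ 1 (mod 8): 12·t ≡ 1 − 1 = 0 (mod 8).
    Divide the congruence (and modulus) by g = 4: 3·t ≡ 0 (mod 2).
    Reduce coefficients mod 2: 1·t ≡ 0 (mod 2).
    So t ≡ 0 (mod 2).
    Then x = 1 + 12·0 = 1, valid modulo lcm(12, 8) = 24: x ≡ 1 (mod 24).
  Combine with x ≡ 13 (mod 20): gcd(24, 20) = 4; 13 - 1 = 12, which IS divisible by 4, so compatible.
    Write x = 1 + 24·t and substitute into x ≡ 13 (mod 20): 24·t ≡ 13 − 1 = 12 (mod 20).
    Divide the congruence (and modulus) by g = 4: 6·t ≡ 3 (mod 5).
    Reduce coefficients mod 5: 1·t ≡ 3 (mod 5).
    So t ≡ 3 (mod 5).
    Then x = 1 + 24·3 = 73, valid modulo lcm(24, 20) = 120: x ≡ 73 (mod 120).
Verify: 73 mod 12 = 1, 73 mod 8 = 1, 73 mod 20 = 13.

x ≡ 73 (mod 120).


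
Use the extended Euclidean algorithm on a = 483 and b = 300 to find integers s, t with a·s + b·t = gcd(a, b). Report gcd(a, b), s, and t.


Euclidean algorithm on (483, 300) — divide until remainder is 0:
  483 = 1 · 300 + 183
  300 = 1 · 183 + 117
  183 = 1 · 117 + 66
  117 = 1 · 66 + 51
  66 = 1 · 51 + 15
  51 = 3 · 15 + 6
  15 = 2 · 6 + 3
  6 = 2 · 3 + 0
gcd(483, 300) = 3.
Track Bezout coefficients alongside the remainders: start with r₀ = 483 = a·1 + b·0 (s = 1, t = 0) and r₁ = 300 = a·0 + b·1 (s = 0, t = 1); each new remainder r_{k+1} = r_{k-1} − q_k·r_k inherits s_{k+1} = s_{k-1} − q_k·s_k, t_{k+1} = t_{k-1} − q_k·t_k, so r_k = a·s_k + b·t_k at every step:
  q = 1: r = 183, s = 1 − 1·0 = 1, t = 0 − 1·1 = -1  (check: 483·1 + 300·(-1) = 183)
  q = 1: r = 117, s = 0 − 1·1 = -1, t = 1 − 1·(-1) = 2  (check: 483·(-1) + 300·2 = 117)
  q = 1: r = 66, s = 1 − 1·(-1) = 2, t = -1 − 1·2 = -3  (check: 483·2 + 300·(-3) = 66)
  q = 1: r = 51, s = -1 − 1·2 = -3, t = 2 − 1·(-3) = 5  (check: 483·(-3) + 300·5 = 51)
  q = 1: r = 15, s = 2 − 1·(-3) = 5, t = -3 − 1·5 = -8  (check: 483·5 + 300·(-8) = 15)
  q = 3: r = 6, s = -3 − 3·5 = -18, t = 5 − 3·(-8) = 29  (check: 483·(-18) + 300·29 = 6)
  q = 2: r = 3, s = 5 − 2·(-18) = 41, t = -8 − 2·29 = -66  (check: 483·41 + 300·(-66) = 3)
The row with r = 3 (the gcd) gives the Bezout coefficients s = 41, t = -66.
Result: 483 · (41) + 300 · (-66) = 3.

gcd(483, 300) = 3; s = 41, t = -66 (check: 483·41 + 300·(-66) = 3).


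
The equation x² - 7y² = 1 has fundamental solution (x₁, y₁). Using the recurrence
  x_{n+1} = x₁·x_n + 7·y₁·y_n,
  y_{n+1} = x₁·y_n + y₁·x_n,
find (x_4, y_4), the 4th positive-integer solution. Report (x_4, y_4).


Step 1: Find the fundamental solution (x₁, y₁) of x² - 7y² = 1.
  Expand √7 as a continued fraction. a₀ = ⌊√7⌋ = 2; iterate m_{k+1} = d_k·a_k − m_k, d_{k+1} = (7 − m_{k+1}²)/d_k, a_{k+1} = ⌊(a₀ + m_{k+1})/d_{k+1}⌋ (starting m₀ = 0, d₀ = 1), with convergents p_k = a_k·p_{k-1} + p_{k-2}, q_k = a_k·q_{k-1} + q_{k-2} (p₋₁ = 1, q₋₁ = 0):
  k = 0: a₀ = 2; p₀/q₀ = 2/1; p₀² − 7·q₀² = 4 − 7 = -3.
  k = 1: m = 2, d = 3, a = ⌊(2 + 2)/3⌋ = 1; p/q = (1·2 + 1)/(1·1 + 0) = 3/1; p² − 7·q² = 9 − 7 = 2.
  k = 2: m = 1, d = 2, a = ⌊(2 + 1)/2⌋ = 1; p/q = (1·3 + 2)/(1·1 + 1) = 5/2; p² − 7·q² = 25 − 28 = -3.
  k = 3: m = 1, d = 3, a = ⌊(2 + 1)/3⌋ = 1; p/q = (1·5 + 3)/(1·2 + 1) = 8/3; p² − 7·q² = 64 − 63 = 1.
  The first convergent with p² − 7·q² = 1 gives the fundamental solution (x₁, y₁) = (8, 3).
Step 2: Apply the recurrence (x_{n+1}, y_{n+1}) = (x₁x_n + 7y₁y_n, x₁y_n + y₁x_n) repeatedly.
  From (x_1, y_1) = (8, 3): x_2 = 8·8 + 7·3·3 = 127; y_2 = 8·3 + 3·8 = 48.
  From (x_2, y_2) = (127, 48): x_3 = 8·127 + 7·3·48 = 2024; y_3 = 8·48 + 3·127 = 765.
  From (x_3, y_3) = (2024, 765): x_4 = 8·2024 + 7·3·765 = 32257; y_4 = 8·765 + 3·2024 = 12192.
Step 3: Verify x_4² - 7·y_4² = 1040514049 - 1040514048 = 1 (should be 1). ✓

(x_1, y_1) = (8, 3); (x_4, y_4) = (32257, 12192).
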